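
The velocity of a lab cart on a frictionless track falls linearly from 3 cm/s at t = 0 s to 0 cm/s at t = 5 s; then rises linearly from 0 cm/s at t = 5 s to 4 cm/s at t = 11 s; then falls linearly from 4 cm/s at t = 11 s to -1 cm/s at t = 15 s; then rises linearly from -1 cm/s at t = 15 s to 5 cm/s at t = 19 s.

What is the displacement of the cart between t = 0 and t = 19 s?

Net displacement equals the area under the velocity-time graph (areas below the axis count negative).
0–5 s: ½(3 + 0)(5) = 7.5 cm
5–11 s: ½(0 + 4)(6) = 12 cm
11–15 s: ½(4 + -1)(4) = 6 cm
15–19 s: ½(-1 + 5)(4) = 8 cm
Net displacement = 33.5 cm

33.5 cm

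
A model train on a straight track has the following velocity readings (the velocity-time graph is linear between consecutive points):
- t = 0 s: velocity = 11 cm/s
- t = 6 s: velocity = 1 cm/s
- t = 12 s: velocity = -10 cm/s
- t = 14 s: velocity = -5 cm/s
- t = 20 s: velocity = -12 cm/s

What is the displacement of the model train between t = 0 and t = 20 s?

-57 cm

Displacement is the signed area under the v-t curve.
0–6 s: ½(11 + 1)(6) = 36 cm
6–12 s: ½(1 + -10)(6) = -27 cm
12–14 s: ½(-10 + -5)(2) = -15 cm
14–20 s: ½(-5 + -12)(6) = -51 cm
Net displacement = -57 cm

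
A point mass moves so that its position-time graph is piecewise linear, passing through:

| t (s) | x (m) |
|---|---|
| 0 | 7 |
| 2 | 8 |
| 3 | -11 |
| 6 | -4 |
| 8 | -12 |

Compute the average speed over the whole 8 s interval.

4.375 m/s

Average speed = (total path length)/(elapsed time); on a piecewise-linear x-t graph the path length is Σ|Δx|.
0–2 s: |Δx| = |8 − 7| = 1 m
2–3 s: |Δx| = |-11 − 8| = 19 m
3–6 s: |Δx| = |-4 − -11| = 7 m
6–8 s: |Δx| = |-12 − -4| = 8 m
Total path = 35 m; average speed = 35/8 = 4.375 m/s.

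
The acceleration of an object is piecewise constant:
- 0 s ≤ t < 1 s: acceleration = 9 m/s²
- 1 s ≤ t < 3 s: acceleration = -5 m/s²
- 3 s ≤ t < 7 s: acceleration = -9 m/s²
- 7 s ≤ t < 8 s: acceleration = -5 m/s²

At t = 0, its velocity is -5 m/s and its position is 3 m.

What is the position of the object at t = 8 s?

-140 m

On each constant-a segment, Δv = aΔt and Δx = v₀Δt + ½aΔt²; chain segment to segment.
0–1 s: v starts -5 m/s; Δx = -5·1 + ½·9·1² = -0.5 m; v ends 4 m/s.
1–3 s: v starts 4 m/s; Δx = 4·2 + ½·-5·2² = -2 m; v ends -6 m/s.
3–7 s: v starts -6 m/s; Δx = -6·4 + ½·-9·4² = -96 m; v ends -42 m/s.
7–8 s: v starts -42 m/s; Δx = -42·1 + ½·-5·1² = -44.5 m; v ends -47 m/s.
x(8) = 3 + Σ Δx = -140 m.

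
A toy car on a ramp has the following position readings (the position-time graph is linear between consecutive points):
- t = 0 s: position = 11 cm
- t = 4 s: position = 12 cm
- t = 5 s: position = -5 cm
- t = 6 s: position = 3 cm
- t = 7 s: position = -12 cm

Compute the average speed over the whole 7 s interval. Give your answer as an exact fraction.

Average speed = (total path length)/(elapsed time); on a piecewise-linear x-t graph the path length is Σ|Δx|.
0–4 s: |Δx| = |12 − 11| = 1 cm
4–5 s: |Δx| = |-5 − 12| = 17 cm
5–6 s: |Δx| = |3 − -5| = 8 cm
6–7 s: |Δx| = |-12 − 3| = 15 cm
Total path = 41 cm; average speed = 41/7 = 41/7 cm/s.

41/7 cm/s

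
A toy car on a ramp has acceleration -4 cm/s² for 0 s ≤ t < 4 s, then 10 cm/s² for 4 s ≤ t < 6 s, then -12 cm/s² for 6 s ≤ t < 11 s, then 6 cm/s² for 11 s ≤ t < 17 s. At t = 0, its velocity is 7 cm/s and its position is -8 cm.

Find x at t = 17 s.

-291 cm

On each constant-a segment, Δv = aΔt and Δx = v₀Δt + ½aΔt²; chain segment to segment.
0–4 s: v starts 7 cm/s; Δx = 7·4 + ½·-4·4² = -4 cm; v ends -9 cm/s.
4–6 s: v starts -9 cm/s; Δx = -9·2 + ½·10·2² = 2 cm; v ends 11 cm/s.
6–11 s: v starts 11 cm/s; Δx = 11·5 + ½·-12·5² = -95 cm; v ends -49 cm/s.
11–17 s: v starts -49 cm/s; Δx = -49·6 + ½·6·6² = -186 cm; v ends -13 cm/s.
x(17) = -8 + Σ Δx = -291 cm.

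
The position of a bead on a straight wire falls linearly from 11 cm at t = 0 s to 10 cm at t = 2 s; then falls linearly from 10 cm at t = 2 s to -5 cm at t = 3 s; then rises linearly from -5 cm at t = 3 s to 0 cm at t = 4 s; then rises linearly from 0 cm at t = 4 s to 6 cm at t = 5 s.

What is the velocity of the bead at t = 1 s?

-0.5 cm/s

Velocity is the slope of the x-t graph on 0–2 s: (10 − 11)/(2 − 0) = -0.5 cm/s.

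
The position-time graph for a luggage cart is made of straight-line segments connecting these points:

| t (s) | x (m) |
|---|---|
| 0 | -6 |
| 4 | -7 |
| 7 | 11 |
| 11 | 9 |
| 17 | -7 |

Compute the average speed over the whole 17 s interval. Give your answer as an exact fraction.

Average speed = (total path length)/(elapsed time); on a piecewise-linear x-t graph the path length is Σ|Δx|.
0–4 s: |Δx| = |-7 − -6| = 1 m
4–7 s: |Δx| = |11 − -7| = 18 m
7–11 s: |Δx| = |9 − 11| = 2 m
11–17 s: |Δx| = |-7 − 9| = 16 m
Total path = 37 m; average speed = 37/17 = 37/17 m/s.

37/17 m/s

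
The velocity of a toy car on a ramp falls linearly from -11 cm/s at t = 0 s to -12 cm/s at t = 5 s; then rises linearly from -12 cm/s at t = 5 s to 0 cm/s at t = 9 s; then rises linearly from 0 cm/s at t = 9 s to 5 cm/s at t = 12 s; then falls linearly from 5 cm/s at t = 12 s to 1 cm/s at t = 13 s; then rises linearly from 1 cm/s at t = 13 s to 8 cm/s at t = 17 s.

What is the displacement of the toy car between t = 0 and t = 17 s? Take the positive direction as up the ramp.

-53 cm

Displacement is the signed area under the v-t curve.
0–5 s: ½(-11 + -12)(5) = -57.5 cm
5–9 s: ½(-12 + 0)(4) = -24 cm
9–12 s: ½(0 + 5)(3) = 7.5 cm
12–13 s: ½(5 + 1)(1) = 3 cm
13–17 s: ½(1 + 8)(4) = 18 cm
Net displacement = -53 cm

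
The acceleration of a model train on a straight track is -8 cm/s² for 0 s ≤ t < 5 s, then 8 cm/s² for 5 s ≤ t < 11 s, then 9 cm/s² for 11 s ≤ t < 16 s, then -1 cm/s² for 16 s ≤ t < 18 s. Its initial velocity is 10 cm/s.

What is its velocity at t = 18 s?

Δv equals the area under the a-t graph; then v = v₀ + Δv.
0–5 s: -8 × 5 = -40 cm/s
5–11 s: 8 × 6 = 48 cm/s
11–16 s: 9 × 5 = 45 cm/s
16–18 s: -1 × 2 = -2 cm/s
Δv = 51 cm/s, so v(18) = 10 + (51) = 61 cm/s.

61 cm/s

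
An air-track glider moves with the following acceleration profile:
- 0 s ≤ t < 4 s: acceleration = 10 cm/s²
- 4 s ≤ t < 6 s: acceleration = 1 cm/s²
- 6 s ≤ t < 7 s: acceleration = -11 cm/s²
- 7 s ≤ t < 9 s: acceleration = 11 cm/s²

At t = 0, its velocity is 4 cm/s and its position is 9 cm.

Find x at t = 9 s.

On each constant-a segment, Δv = aΔt and Δx = v₀Δt + ½aΔt²; chain segment to segment.
0–4 s: v starts 4 cm/s; Δx = 4·4 + ½·10·4² = 96 cm; v ends 44 cm/s.
4–6 s: v starts 44 cm/s; Δx = 44·2 + ½·1·2² = 90 cm; v ends 46 cm/s.
6–7 s: v starts 46 cm/s; Δx = 46·1 + ½·-11·1² = 40.5 cm; v ends 35 cm/s.
7–9 s: v starts 35 cm/s; Δx = 35·2 + ½·11·2² = 92 cm; v ends 57 cm/s.
x(9) = 9 + Σ Δx = 327.5 cm.

327.5 cm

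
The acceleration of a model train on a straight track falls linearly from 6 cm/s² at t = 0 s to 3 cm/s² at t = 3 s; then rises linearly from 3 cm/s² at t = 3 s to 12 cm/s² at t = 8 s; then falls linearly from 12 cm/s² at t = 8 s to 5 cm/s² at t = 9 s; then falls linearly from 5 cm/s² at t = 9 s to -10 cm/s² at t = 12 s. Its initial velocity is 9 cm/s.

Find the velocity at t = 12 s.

Δv equals the area under the a-t graph; then v = v₀ + Δv.
0–3 s: ½(6 + 3)(3) = 13.5 cm/s
3–8 s: ½(3 + 12)(5) = 37.5 cm/s
8–9 s: ½(12 + 5)(1) = 8.5 cm/s
9–12 s: ½(5 + -10)(3) = -7.5 cm/s
Δv = 52 cm/s, so v(12) = 9 + (52) = 61 cm/s.

61 cm/s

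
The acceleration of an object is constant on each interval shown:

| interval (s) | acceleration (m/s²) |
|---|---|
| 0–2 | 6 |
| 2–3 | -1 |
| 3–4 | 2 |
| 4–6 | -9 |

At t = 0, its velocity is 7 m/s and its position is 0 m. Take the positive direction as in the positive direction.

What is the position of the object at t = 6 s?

On each constant-a segment, Δv = aΔt and Δx = v₀Δt + ½aΔt²; chain segment to segment.
0–2 s: v starts 7 m/s; Δx = 7·2 + ½·6·2² = 26 m; v ends 19 m/s.
2–3 s: v starts 19 m/s; Δx = 19·1 + ½·-1·1² = 18.5 m; v ends 18 m/s.
3–4 s: v starts 18 m/s; Δx = 18·1 + ½·2·1² = 19 m; v ends 20 m/s.
4–6 s: v starts 20 m/s; Δx = 20·2 + ½·-9·2² = 22 m; v ends 2 m/s.
x(6) = 0 + Σ Δx = 85.5 m.

85.5 m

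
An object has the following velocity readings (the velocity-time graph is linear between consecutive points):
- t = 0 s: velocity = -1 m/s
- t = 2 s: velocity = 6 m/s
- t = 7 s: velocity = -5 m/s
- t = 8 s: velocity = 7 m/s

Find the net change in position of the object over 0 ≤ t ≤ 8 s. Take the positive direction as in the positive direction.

8.5 m

Displacement is the signed area under the v-t curve.
0–2 s: ½(-1 + 6)(2) = 5 m
2–7 s: ½(6 + -5)(5) = 2.5 m
7–8 s: ½(-5 + 7)(1) = 1 m
Net displacement = 8.5 m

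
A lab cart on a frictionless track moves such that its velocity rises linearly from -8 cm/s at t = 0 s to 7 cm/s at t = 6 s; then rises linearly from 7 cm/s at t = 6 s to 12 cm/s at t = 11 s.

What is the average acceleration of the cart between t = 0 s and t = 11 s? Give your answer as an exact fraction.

20/11 cm/s²

Average acceleration = Δv/Δt = (12 − -8)/(11 − 0) = 20/11 cm/s².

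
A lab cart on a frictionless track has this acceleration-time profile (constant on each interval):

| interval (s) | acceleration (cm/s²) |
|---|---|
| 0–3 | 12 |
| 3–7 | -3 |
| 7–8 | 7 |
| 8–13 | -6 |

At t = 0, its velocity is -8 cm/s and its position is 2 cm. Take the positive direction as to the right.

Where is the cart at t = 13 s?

On each constant-a segment, Δv = aΔt and Δx = v₀Δt + ½aΔt²; chain segment to segment.
0–3 s: v starts -8 cm/s; Δx = -8·3 + ½·12·3² = 30 cm; v ends 28 cm/s.
3–7 s: v starts 28 cm/s; Δx = 28·4 + ½·-3·4² = 88 cm; v ends 16 cm/s.
7–8 s: v starts 16 cm/s; Δx = 16·1 + ½·7·1² = 19.5 cm; v ends 23 cm/s.
8–13 s: v starts 23 cm/s; Δx = 23·5 + ½·-6·5² = 40 cm; v ends -7 cm/s.
x(13) = 2 + Σ Δx = 179.5 cm.

179.5 cm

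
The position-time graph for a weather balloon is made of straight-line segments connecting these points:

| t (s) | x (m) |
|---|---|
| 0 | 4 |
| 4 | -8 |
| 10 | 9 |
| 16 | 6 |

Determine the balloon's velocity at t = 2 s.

Velocity is the slope of the x-t graph on 0–4 s: (-8 − 4)/(4 − 0) = -3 m/s.

-3 m/s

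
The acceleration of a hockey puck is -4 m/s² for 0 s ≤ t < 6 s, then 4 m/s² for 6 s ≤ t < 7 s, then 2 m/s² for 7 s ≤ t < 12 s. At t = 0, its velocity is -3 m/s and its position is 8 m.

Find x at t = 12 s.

On each constant-a segment, Δv = aΔt and Δx = v₀Δt + ½aΔt²; chain segment to segment.
0–6 s: v starts -3 m/s; Δx = -3·6 + ½·-4·6² = -90 m; v ends -27 m/s.
6–7 s: v starts -27 m/s; Δx = -27·1 + ½·4·1² = -25 m; v ends -23 m/s.
7–12 s: v starts -23 m/s; Δx = -23·5 + ½·2·5² = -90 m; v ends -13 m/s.
x(12) = 8 + Σ Δx = -197 m.

-197 m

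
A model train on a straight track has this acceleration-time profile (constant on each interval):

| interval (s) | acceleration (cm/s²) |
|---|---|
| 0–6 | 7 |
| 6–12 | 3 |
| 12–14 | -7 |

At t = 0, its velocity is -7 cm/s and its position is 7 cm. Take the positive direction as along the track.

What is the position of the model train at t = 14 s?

447 cm

On each constant-a segment, Δv = aΔt and Δx = v₀Δt + ½aΔt²; chain segment to segment.
0–6 s: v starts -7 cm/s; Δx = -7·6 + ½·7·6² = 84 cm; v ends 35 cm/s.
6–12 s: v starts 35 cm/s; Δx = 35·6 + ½·3·6² = 264 cm; v ends 53 cm/s.
12–14 s: v starts 53 cm/s; Δx = 53·2 + ½·-7·2² = 92 cm; v ends 39 cm/s.
x(14) = 7 + Σ Δx = 447 cm.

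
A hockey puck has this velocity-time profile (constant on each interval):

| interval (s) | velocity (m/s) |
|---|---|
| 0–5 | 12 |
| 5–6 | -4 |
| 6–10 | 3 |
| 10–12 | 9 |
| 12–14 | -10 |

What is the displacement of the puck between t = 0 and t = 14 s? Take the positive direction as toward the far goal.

Displacement is the signed area under the v-t curve.
0–5 s: 12 × 5 = 60 m
5–6 s: -4 × 1 = -4 m
6–10 s: 3 × 4 = 12 m
10–12 s: 9 × 2 = 18 m
12–14 s: -10 × 2 = -20 m
Net displacement = 66 m

66 m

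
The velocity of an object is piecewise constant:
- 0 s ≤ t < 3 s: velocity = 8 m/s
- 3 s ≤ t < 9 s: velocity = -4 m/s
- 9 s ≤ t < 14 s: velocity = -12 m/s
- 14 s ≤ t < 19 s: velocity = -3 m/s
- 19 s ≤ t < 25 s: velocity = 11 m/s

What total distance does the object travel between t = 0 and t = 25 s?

Total distance travelled is ∫|v| dt — sum the magnitudes of each area piece.
0–3 s: |8| × 3 = 24 m
3–9 s: |-4| × 6 = 24 m
9–14 s: |-12| × 5 = 60 m
14–19 s: |-3| × 5 = 15 m
19–25 s: |11| × 6 = 66 m
Total distance = 189 m

189 m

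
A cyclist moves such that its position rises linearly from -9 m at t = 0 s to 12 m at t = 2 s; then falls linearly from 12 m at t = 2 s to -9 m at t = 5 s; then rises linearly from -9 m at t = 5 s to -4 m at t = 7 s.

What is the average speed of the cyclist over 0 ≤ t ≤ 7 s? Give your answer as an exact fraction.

Average speed = (total path length)/(elapsed time); on a piecewise-linear x-t graph the path length is Σ|Δx|.
0–2 s: |Δx| = |12 − -9| = 21 m
2–5 s: |Δx| = |-9 − 12| = 21 m
5–7 s: |Δx| = |-4 − -9| = 5 m
Total path = 47 m; average speed = 47/7 = 47/7 m/s.

47/7 m/s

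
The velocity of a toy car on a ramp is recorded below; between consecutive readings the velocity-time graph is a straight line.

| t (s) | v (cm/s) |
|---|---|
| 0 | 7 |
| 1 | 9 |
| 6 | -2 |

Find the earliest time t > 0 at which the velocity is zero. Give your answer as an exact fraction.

t = 56/11 s

v changes sign on 1–6 s (from 9 to -2); the graph is linear there, so v = 0 at t = 1 + (-9)·(6 − 1)/(-2 − 9) = 56/11 s.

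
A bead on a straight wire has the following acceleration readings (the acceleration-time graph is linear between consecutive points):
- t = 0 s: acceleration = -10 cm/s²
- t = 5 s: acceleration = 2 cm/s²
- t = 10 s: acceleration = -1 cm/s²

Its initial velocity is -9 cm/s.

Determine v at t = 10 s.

-26.5 cm/s

Δv equals the area under the a-t graph; then v = v₀ + Δv.
0–5 s: ½(-10 + 2)(5) = -20 cm/s
5–10 s: ½(2 + -1)(5) = 2.5 cm/s
Δv = -17.5 cm/s, so v(10) = -9 + (-17.5) = -26.5 cm/s.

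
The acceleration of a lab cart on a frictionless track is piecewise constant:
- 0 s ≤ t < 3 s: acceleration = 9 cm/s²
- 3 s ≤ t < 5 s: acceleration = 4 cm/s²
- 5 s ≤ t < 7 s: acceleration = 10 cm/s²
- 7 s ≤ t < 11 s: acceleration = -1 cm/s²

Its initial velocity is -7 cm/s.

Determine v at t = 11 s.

Δv equals the area under the a-t graph; then v = v₀ + Δv.
0–3 s: 9 × 3 = 27 cm/s
3–5 s: 4 × 2 = 8 cm/s
5–7 s: 10 × 2 = 20 cm/s
7–11 s: -1 × 4 = -4 cm/s
Δv = 51 cm/s, so v(11) = -7 + (51) = 44 cm/s.

44 cm/s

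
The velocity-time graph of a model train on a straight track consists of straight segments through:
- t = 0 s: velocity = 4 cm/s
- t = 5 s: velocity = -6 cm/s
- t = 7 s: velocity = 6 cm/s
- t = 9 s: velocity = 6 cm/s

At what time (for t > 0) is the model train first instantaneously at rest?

t = 2 s

v changes sign on 0–5 s (from 4 to -6); the graph is linear there, so v = 0 at t = 0 + (-4)·(5 − 0)/(-6 − 4) = 2 s.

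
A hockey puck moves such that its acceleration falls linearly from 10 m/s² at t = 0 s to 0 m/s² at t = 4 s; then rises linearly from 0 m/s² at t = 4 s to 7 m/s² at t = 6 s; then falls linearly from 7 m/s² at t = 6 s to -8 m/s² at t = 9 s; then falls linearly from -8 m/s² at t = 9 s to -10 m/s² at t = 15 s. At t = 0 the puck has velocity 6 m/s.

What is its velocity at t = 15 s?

-22.5 m/s

Δv equals the area under the a-t graph; then v = v₀ + Δv.
0–4 s: ½(10 + 0)(4) = 20 m/s
4–6 s: ½(0 + 7)(2) = 7 m/s
6–9 s: ½(7 + -8)(3) = -1.5 m/s
9–15 s: ½(-8 + -10)(6) = -54 m/s
Δv = -28.5 m/s, so v(15) = 6 + (-28.5) = -22.5 m/s.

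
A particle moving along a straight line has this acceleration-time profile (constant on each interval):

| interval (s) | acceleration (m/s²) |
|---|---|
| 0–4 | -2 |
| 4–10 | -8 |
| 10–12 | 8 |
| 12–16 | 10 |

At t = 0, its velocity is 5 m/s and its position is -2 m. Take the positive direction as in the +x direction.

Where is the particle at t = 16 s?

On each constant-a segment, Δv = aΔt and Δx = v₀Δt + ½aΔt²; chain segment to segment.
0–4 s: v starts 5 m/s; Δx = 5·4 + ½·-2·4² = 4 m; v ends -3 m/s.
4–10 s: v starts -3 m/s; Δx = -3·6 + ½·-8·6² = -162 m; v ends -51 m/s.
10–12 s: v starts -51 m/s; Δx = -51·2 + ½·8·2² = -86 m; v ends -35 m/s.
12–16 s: v starts -35 m/s; Δx = -35·4 + ½·10·4² = -60 m; v ends 5 m/s.
x(16) = -2 + Σ Δx = -306 m.

-306 m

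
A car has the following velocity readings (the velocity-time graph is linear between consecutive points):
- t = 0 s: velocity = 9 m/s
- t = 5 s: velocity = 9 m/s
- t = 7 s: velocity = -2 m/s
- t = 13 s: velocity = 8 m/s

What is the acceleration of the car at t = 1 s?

0 m/s²

Acceleration is the slope of the v-t graph on 0–5 s: (9 − 9)/(5 − 0) = 0 m/s².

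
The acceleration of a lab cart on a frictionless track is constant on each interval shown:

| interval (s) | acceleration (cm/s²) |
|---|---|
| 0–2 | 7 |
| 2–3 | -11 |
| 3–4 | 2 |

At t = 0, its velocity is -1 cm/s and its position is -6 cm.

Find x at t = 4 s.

On each constant-a segment, Δv = aΔt and Δx = v₀Δt + ½aΔt²; chain segment to segment.
0–2 s: v starts -1 cm/s; Δx = -1·2 + ½·7·2² = 12 cm; v ends 13 cm/s.
2–3 s: v starts 13 cm/s; Δx = 13·1 + ½·-11·1² = 7.5 cm; v ends 2 cm/s.
3–4 s: v starts 2 cm/s; Δx = 2·1 + ½·2·1² = 3 cm; v ends 4 cm/s.
x(4) = -6 + Σ Δx = 16.5 cm.

16.5 cm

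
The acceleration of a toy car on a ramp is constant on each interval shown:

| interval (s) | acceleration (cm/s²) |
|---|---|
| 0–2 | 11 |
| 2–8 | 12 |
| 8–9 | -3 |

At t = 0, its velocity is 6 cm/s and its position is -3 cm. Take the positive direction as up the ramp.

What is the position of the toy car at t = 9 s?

On each constant-a segment, Δv = aΔt and Δx = v₀Δt + ½aΔt²; chain segment to segment.
0–2 s: v starts 6 cm/s; Δx = 6·2 + ½·11·2² = 34 cm; v ends 28 cm/s.
2–8 s: v starts 28 cm/s; Δx = 28·6 + ½·12·6² = 384 cm; v ends 100 cm/s.
8–9 s: v starts 100 cm/s; Δx = 100·1 + ½·-3·1² = 98.5 cm; v ends 97 cm/s.
x(9) = -3 + Σ Δx = 513.5 cm.

513.5 cm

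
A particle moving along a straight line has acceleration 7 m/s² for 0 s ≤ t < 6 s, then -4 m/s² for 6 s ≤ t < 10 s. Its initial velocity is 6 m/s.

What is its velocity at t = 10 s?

Δv equals the area under the a-t graph; then v = v₀ + Δv.
0–6 s: 7 × 6 = 42 m/s
6–10 s: -4 × 4 = -16 m/s
Δv = 26 m/s, so v(10) = 6 + (26) = 32 m/s.

32 m/s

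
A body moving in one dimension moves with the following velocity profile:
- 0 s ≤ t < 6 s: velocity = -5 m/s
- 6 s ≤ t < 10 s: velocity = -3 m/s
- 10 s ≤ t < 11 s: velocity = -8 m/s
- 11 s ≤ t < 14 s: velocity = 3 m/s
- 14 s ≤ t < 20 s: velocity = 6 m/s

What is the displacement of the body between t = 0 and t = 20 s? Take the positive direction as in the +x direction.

-5 m

Net displacement equals the area under the velocity-time graph (areas below the axis count negative).
0–6 s: -5 × 6 = -30 m
6–10 s: -3 × 4 = -12 m
10–11 s: -8 × 1 = -8 m
11–14 s: 3 × 3 = 9 m
14–20 s: 6 × 6 = 36 m
Net displacement = -5 m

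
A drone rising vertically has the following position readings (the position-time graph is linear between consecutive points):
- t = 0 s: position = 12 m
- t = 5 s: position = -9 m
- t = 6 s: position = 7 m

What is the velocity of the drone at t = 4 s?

Velocity is the slope of the x-t graph on 0–5 s: (-9 − 12)/(5 − 0) = -4.2 m/s.

-4.2 m/s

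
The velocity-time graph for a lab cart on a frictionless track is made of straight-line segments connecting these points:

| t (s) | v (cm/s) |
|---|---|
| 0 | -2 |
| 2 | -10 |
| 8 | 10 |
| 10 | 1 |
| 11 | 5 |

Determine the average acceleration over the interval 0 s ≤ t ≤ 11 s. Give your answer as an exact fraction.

Average acceleration = Δv/Δt = (5 − -2)/(11 − 0) = 7/11 cm/s².

7/11 cm/s²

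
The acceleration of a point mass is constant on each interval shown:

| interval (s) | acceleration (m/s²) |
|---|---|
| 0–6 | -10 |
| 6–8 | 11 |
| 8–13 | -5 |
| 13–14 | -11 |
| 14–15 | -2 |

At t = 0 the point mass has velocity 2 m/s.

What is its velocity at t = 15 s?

-74 m/s

Δv equals the area under the a-t graph; then v = v₀ + Δv.
0–6 s: -10 × 6 = -60 m/s
6–8 s: 11 × 2 = 22 m/s
8–13 s: -5 × 5 = -25 m/s
13–14 s: -11 × 1 = -11 m/s
14–15 s: -2 × 1 = -2 m/s
Δv = -76 m/s, so v(15) = 2 + (-76) = -74 m/s.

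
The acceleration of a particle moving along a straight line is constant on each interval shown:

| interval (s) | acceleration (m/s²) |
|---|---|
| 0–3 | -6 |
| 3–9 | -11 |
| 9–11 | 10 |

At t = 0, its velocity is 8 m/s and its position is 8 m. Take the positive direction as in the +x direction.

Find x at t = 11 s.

-385 m

On each constant-a segment, Δv = aΔt and Δx = v₀Δt + ½aΔt²; chain segment to segment.
0–3 s: v starts 8 m/s; Δx = 8·3 + ½·-6·3² = -3 m; v ends -10 m/s.
3–9 s: v starts -10 m/s; Δx = -10·6 + ½·-11·6² = -258 m; v ends -76 m/s.
9–11 s: v starts -76 m/s; Δx = -76·2 + ½·10·2² = -132 m; v ends -56 m/s.
x(11) = 8 + Σ Δx = -385 m.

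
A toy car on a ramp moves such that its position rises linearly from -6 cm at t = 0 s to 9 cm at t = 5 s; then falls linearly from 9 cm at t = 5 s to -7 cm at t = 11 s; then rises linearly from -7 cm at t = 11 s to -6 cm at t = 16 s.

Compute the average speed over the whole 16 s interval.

2 cm/s

Average speed = (total path length)/(elapsed time); on a piecewise-linear x-t graph the path length is Σ|Δx|.
0–5 s: |Δx| = |9 − -6| = 15 cm
5–11 s: |Δx| = |-7 − 9| = 16 cm
11–16 s: |Δx| = |-6 − -7| = 1 cm
Total path = 32 cm; average speed = 32/16 = 2 cm/s.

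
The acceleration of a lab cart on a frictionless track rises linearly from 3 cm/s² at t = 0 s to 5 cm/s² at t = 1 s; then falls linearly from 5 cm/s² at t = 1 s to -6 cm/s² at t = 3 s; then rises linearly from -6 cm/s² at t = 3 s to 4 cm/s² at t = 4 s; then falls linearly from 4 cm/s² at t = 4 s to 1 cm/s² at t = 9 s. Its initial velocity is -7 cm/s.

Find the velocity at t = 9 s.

7.5 cm/s

Δv equals the area under the a-t graph; then v = v₀ + Δv.
0–1 s: ½(3 + 5)(1) = 4 cm/s
1–3 s: ½(5 + -6)(2) = -1 cm/s
3–4 s: ½(-6 + 4)(1) = -1 cm/s
4–9 s: ½(4 + 1)(5) = 12.5 cm/s
Δv = 14.5 cm/s, so v(9) = -7 + (14.5) = 7.5 cm/s.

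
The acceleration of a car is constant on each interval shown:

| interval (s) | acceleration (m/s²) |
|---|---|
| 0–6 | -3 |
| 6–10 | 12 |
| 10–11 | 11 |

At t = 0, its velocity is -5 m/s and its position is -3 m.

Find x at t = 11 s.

-52.5 m

On each constant-a segment, Δv = aΔt and Δx = v₀Δt + ½aΔt²; chain segment to segment.
0–6 s: v starts -5 m/s; Δx = -5·6 + ½·-3·6² = -84 m; v ends -23 m/s.
6–10 s: v starts -23 m/s; Δx = -23·4 + ½·12·4² = 4 m; v ends 25 m/s.
10–11 s: v starts 25 m/s; Δx = 25·1 + ½·11·1² = 30.5 m; v ends 36 m/s.
x(11) = -3 + Σ Δx = -52.5 m.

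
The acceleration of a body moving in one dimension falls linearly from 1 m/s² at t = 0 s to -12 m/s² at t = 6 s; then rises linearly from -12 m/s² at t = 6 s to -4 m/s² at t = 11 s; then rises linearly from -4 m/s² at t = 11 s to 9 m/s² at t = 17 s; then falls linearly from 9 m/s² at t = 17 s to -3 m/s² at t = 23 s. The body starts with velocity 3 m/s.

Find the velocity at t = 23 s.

-37 m/s

Δv equals the area under the a-t graph; then v = v₀ + Δv.
0–6 s: ½(1 + -12)(6) = -33 m/s
6–11 s: ½(-12 + -4)(5) = -40 m/s
11–17 s: ½(-4 + 9)(6) = 15 m/s
17–23 s: ½(9 + -3)(6) = 18 m/s
Δv = -40 m/s, so v(23) = 3 + (-40) = -37 m/s.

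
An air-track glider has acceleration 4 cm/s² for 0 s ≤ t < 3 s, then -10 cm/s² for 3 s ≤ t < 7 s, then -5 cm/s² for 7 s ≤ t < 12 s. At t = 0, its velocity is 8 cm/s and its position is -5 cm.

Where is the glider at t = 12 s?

-125.5 cm

On each constant-a segment, Δv = aΔt and Δx = v₀Δt + ½aΔt²; chain segment to segment.
0–3 s: v starts 8 cm/s; Δx = 8·3 + ½·4·3² = 42 cm; v ends 20 cm/s.
3–7 s: v starts 20 cm/s; Δx = 20·4 + ½·-10·4² = 0 cm; v ends -20 cm/s.
7–12 s: v starts -20 cm/s; Δx = -20·5 + ½·-5·5² = -162.5 cm; v ends -45 cm/s.
x(12) = -5 + Σ Δx = -125.5 cm.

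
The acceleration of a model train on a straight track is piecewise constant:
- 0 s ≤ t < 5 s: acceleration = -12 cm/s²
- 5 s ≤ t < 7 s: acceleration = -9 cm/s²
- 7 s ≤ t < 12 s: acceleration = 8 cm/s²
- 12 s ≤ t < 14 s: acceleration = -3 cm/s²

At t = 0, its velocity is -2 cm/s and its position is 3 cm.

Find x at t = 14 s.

On each constant-a segment, Δv = aΔt and Δx = v₀Δt + ½aΔt²; chain segment to segment.
0–5 s: v starts -2 cm/s; Δx = -2·5 + ½·-12·5² = -160 cm; v ends -62 cm/s.
5–7 s: v starts -62 cm/s; Δx = -62·2 + ½·-9·2² = -142 cm; v ends -80 cm/s.
7–12 s: v starts -80 cm/s; Δx = -80·5 + ½·8·5² = -300 cm; v ends -40 cm/s.
12–14 s: v starts -40 cm/s; Δx = -40·2 + ½·-3·2² = -86 cm; v ends -46 cm/s.
x(14) = 3 + Σ Δx = -685 cm.

-685 cm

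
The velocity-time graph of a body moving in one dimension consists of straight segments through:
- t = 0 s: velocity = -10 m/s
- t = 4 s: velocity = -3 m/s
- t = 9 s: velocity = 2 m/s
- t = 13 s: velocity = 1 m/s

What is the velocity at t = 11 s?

On 9–13 s the graph is linear from 2 to 1 m/s: v(11) = 2 + (1 − 2)·(11 − 9)/(13 − 9) = 1.5 m/s.

1.5 m/s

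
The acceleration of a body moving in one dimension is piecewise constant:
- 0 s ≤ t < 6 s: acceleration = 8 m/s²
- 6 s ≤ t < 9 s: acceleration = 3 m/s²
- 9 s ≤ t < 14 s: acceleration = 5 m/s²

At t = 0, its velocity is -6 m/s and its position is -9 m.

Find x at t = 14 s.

On each constant-a segment, Δv = aΔt and Δx = v₀Δt + ½aΔt²; chain segment to segment.
0–6 s: v starts -6 m/s; Δx = -6·6 + ½·8·6² = 108 m; v ends 42 m/s.
6–9 s: v starts 42 m/s; Δx = 42·3 + ½·3·3² = 139.5 m; v ends 51 m/s.
9–14 s: v starts 51 m/s; Δx = 51·5 + ½·5·5² = 317.5 m; v ends 76 m/s.
x(14) = -9 + Σ Δx = 556 m.

556 m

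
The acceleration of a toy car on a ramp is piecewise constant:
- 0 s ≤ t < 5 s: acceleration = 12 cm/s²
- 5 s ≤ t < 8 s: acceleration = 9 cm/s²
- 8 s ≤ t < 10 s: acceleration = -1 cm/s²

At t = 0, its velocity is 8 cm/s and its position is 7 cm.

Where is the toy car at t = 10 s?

On each constant-a segment, Δv = aΔt and Δx = v₀Δt + ½aΔt²; chain segment to segment.
0–5 s: v starts 8 cm/s; Δx = 8·5 + ½·12·5² = 190 cm; v ends 68 cm/s.
5–8 s: v starts 68 cm/s; Δx = 68·3 + ½·9·3² = 244.5 cm; v ends 95 cm/s.
8–10 s: v starts 95 cm/s; Δx = 95·2 + ½·-1·2² = 188 cm; v ends 93 cm/s.
x(10) = 7 + Σ Δx = 629.5 cm.

629.5 cm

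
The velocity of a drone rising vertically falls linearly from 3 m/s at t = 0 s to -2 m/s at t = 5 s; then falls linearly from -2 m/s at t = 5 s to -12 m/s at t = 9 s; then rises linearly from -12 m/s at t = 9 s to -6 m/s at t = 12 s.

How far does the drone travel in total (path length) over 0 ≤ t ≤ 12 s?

Distance (not displacement) is the total path length: add the absolute areas under v-t.
0–5 s: v = 0 at t = 3 s; triangle areas 4.5 + 2 = 6.5 m
5–9 s: |½(-2 + -12)(4)| = 28 m
9–12 s: |½(-12 + -6)(3)| = 27 m
Total distance = 61.5 m

61.5 m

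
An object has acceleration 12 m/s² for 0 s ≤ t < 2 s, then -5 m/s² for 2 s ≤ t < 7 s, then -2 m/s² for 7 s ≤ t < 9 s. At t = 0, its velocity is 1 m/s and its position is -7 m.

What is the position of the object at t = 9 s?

On each constant-a segment, Δv = aΔt and Δx = v₀Δt + ½aΔt²; chain segment to segment.
0–2 s: v starts 1 m/s; Δx = 1·2 + ½·12·2² = 26 m; v ends 25 m/s.
2–7 s: v starts 25 m/s; Δx = 25·5 + ½·-5·5² = 62.5 m; v ends 0 m/s.
7–9 s: v starts 0 m/s; Δx = 0·2 + ½·-2·2² = -4 m; v ends -4 m/s.
x(9) = -7 + Σ Δx = 77.5 m.

77.5 m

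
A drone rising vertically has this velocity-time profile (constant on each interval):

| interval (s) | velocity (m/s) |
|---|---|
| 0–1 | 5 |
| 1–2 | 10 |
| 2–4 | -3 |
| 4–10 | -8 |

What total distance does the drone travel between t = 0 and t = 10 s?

69 m

Distance (not displacement) is the total path length: add the absolute areas under v-t.
0–1 s: |5| × 1 = 5 m
1–2 s: |10| × 1 = 10 m
2–4 s: |-3| × 2 = 6 m
4–10 s: |-8| × 6 = 48 m
Total distance = 69 m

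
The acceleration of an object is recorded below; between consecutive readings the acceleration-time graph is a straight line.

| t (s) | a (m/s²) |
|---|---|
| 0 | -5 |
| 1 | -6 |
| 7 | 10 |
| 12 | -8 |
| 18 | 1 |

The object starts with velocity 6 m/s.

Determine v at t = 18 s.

-3.5 m/s

Δv equals the area under the a-t graph; then v = v₀ + Δv.
0–1 s: ½(-5 + -6)(1) = -5.5 m/s
1–7 s: ½(-6 + 10)(6) = 12 m/s
7–12 s: ½(10 + -8)(5) = 5 m/s
12–18 s: ½(-8 + 1)(6) = -21 m/s
Δv = -9.5 m/s, so v(18) = 6 + (-9.5) = -3.5 m/s.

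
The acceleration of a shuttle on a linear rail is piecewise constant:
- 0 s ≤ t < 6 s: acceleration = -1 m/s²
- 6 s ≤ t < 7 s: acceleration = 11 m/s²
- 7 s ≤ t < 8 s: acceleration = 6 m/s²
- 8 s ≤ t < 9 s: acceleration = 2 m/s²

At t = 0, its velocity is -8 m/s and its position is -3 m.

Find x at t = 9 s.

On each constant-a segment, Δv = aΔt and Δx = v₀Δt + ½aΔt²; chain segment to segment.
0–6 s: v starts -8 m/s; Δx = -8·6 + ½·-1·6² = -66 m; v ends -14 m/s.
6–7 s: v starts -14 m/s; Δx = -14·1 + ½·11·1² = -8.5 m; v ends -3 m/s.
7–8 s: v starts -3 m/s; Δx = -3·1 + ½·6·1² = 0 m; v ends 3 m/s.
8–9 s: v starts 3 m/s; Δx = 3·1 + ½·2·1² = 4 m; v ends 5 m/s.
x(9) = -3 + Σ Δx = -73.5 m.

-73.5 m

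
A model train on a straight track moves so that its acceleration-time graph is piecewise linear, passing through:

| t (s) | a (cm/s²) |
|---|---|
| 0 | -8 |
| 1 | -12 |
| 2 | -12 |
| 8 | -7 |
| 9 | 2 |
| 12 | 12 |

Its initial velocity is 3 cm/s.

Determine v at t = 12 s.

Δv equals the area under the a-t graph; then v = v₀ + Δv.
0–1 s: ½(-8 + -12)(1) = -10 cm/s
1–2 s: -12 × 1 = -12 cm/s
2–8 s: ½(-12 + -7)(6) = -57 cm/s
8–9 s: ½(-7 + 2)(1) = -2.5 cm/s
9–12 s: ½(2 + 12)(3) = 21 cm/s
Δv = -60.5 cm/s, so v(12) = 3 + (-60.5) = -57.5 cm/s.

-57.5 cm/s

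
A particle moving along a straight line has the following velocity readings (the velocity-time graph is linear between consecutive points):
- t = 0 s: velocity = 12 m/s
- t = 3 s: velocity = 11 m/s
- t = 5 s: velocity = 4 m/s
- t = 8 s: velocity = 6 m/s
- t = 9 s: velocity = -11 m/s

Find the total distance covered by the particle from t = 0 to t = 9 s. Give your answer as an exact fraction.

Distance (not displacement) is the total path length: add the absolute areas under v-t.
0–3 s: |½(12 + 11)(3)| = 34.5 m
3–5 s: |½(11 + 4)(2)| = 15 m
5–8 s: |½(4 + 6)(3)| = 15 m
8–9 s: v = 0 at t = 142/17 s; triangle areas 18/17 + 121/34 = 157/34 m
Total distance = 1175/17 m

1175/17 m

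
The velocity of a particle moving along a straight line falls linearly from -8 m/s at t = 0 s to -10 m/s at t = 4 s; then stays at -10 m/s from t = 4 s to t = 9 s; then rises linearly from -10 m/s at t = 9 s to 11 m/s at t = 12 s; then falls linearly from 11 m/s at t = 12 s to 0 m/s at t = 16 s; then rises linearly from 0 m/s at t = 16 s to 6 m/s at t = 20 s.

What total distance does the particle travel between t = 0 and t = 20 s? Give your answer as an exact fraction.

Distance (not displacement) is the total path length: add the absolute areas under v-t.
0–4 s: |½(-8 + -10)(4)| = 36 m
4–9 s: |-10| × 5 = 50 m
9–12 s: v = 0 at t = 73/7 s; triangle areas 50/7 + 121/14 = 221/14 m
12–16 s: |½(11 + 0)(4)| = 22 m
16–20 s: |½(0 + 6)(4)| = 12 m
Total distance = 1901/14 m

1901/14 m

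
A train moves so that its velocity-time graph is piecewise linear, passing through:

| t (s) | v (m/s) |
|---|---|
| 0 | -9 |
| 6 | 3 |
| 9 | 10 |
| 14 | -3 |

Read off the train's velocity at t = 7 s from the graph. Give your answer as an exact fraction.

16/3 m/s

On 6–9 s the graph is linear from 3 to 10 m/s: v(7) = 3 + (10 − 3)·(7 − 6)/(9 − 6) = 16/3 m/s.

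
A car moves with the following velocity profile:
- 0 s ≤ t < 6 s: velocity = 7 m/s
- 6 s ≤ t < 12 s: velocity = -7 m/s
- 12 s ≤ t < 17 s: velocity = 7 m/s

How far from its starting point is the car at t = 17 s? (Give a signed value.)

35 m

Displacement is the signed area under the v-t curve.
0–6 s: 7 × 6 = 42 m
6–12 s: -7 × 6 = -42 m
12–17 s: 7 × 5 = 35 m
Net displacement = 35 m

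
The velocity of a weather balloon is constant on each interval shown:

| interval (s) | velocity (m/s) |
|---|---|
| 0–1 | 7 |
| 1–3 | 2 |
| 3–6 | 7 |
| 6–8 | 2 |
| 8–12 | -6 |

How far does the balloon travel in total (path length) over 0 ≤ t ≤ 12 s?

60 m

Distance (not displacement) is the total path length: add the absolute areas under v-t.
0–1 s: |7| × 1 = 7 m
1–3 s: |2| × 2 = 4 m
3–6 s: |7| × 3 = 21 m
6–8 s: |2| × 2 = 4 m
8–12 s: |-6| × 4 = 24 m
Total distance = 60 m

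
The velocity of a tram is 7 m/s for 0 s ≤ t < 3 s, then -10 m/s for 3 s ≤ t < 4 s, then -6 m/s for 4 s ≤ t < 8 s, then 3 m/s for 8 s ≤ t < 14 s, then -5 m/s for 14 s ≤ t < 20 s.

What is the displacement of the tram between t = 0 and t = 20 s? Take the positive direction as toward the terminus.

Net displacement equals the area under the velocity-time graph (areas below the axis count negative).
0–3 s: 7 × 3 = 21 m
3–4 s: -10 × 1 = -10 m
4–8 s: -6 × 4 = -24 m
8–14 s: 3 × 6 = 18 m
14–20 s: -5 × 6 = -30 m
Net displacement = -25 m

-25 m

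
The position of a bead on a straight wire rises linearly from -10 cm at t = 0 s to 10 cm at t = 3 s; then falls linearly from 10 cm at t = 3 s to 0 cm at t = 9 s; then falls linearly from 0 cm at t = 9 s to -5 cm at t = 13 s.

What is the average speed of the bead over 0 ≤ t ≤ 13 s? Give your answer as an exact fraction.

35/13 cm/s

Average speed = (total path length)/(elapsed time); on a piecewise-linear x-t graph the path length is Σ|Δx|.
0–3 s: |Δx| = |10 − -10| = 20 cm
3–9 s: |Δx| = |0 − 10| = 10 cm
9–13 s: |Δx| = |-5 − 0| = 5 cm
Total path = 35 cm; average speed = 35/13 = 35/13 cm/s.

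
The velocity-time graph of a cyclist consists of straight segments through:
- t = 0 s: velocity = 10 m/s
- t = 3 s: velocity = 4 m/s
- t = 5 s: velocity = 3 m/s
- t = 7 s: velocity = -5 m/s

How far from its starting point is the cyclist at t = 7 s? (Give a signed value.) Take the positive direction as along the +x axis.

26 m

Net displacement equals the area under the velocity-time graph (areas below the axis count negative).
0–3 s: ½(10 + 4)(3) = 21 m
3–5 s: ½(4 + 3)(2) = 7 m
5–7 s: ½(3 + -5)(2) = -2 m
Net displacement = 26 m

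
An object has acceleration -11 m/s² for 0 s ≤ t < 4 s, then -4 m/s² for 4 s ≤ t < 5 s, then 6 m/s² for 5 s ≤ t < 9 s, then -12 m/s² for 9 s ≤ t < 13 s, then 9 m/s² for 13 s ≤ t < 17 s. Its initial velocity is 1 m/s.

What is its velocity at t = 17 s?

Δv equals the area under the a-t graph; then v = v₀ + Δv.
0–4 s: -11 × 4 = -44 m/s
4–5 s: -4 × 1 = -4 m/s
5–9 s: 6 × 4 = 24 m/s
9–13 s: -12 × 4 = -48 m/s
13–17 s: 9 × 4 = 36 m/s
Δv = -36 m/s, so v(17) = 1 + (-36) = -35 m/s.

-35 m/s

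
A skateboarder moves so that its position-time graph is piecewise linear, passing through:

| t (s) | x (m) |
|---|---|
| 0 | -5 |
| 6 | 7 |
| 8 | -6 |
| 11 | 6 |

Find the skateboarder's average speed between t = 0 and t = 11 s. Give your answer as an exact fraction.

Average speed = (total path length)/(elapsed time); on a piecewise-linear x-t graph the path length is Σ|Δx|.
0–6 s: |Δx| = |7 − -5| = 12 m
6–8 s: |Δx| = |-6 − 7| = 13 m
8–11 s: |Δx| = |6 − -6| = 12 m
Total path = 37 m; average speed = 37/11 = 37/11 m/s.

37/11 m/s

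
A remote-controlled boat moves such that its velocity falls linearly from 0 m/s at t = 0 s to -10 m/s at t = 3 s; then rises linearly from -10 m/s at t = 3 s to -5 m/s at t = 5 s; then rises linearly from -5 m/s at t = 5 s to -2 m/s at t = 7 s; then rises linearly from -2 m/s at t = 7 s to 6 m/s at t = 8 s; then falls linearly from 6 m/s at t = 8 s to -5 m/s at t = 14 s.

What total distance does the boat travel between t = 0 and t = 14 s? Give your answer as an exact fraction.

1235/22 m

Total distance travelled is ∫|v| dt — sum the magnitudes of each area piece.
0–3 s: |½(0 + -10)(3)| = 15 m
3–5 s: |½(-10 + -5)(2)| = 15 m
5–7 s: |½(-5 + -2)(2)| = 7 m
7–8 s: v = 0 at t = 7.25 s; triangle areas 0.25 + 2.25 = 2.5 m
8–14 s: v = 0 at t = 124/11 s; triangle areas 108/11 + 75/11 = 183/11 m
Total distance = 1235/22 m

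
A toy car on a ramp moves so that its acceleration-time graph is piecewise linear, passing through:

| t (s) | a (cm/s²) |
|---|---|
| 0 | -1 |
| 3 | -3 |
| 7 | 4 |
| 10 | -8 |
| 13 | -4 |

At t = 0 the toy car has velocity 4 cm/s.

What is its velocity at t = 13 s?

-24 cm/s

Δv equals the area under the a-t graph; then v = v₀ + Δv.
0–3 s: ½(-1 + -3)(3) = -6 cm/s
3–7 s: ½(-3 + 4)(4) = 2 cm/s
7–10 s: ½(4 + -8)(3) = -6 cm/s
10–13 s: ½(-8 + -4)(3) = -18 cm/s
Δv = -28 cm/s, so v(13) = 4 + (-28) = -24 cm/s.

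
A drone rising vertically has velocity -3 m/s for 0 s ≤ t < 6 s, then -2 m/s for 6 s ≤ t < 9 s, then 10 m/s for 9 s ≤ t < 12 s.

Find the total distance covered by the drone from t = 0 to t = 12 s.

54 m

Distance (not displacement) is the total path length: add the absolute areas under v-t.
0–6 s: |-3| × 6 = 18 m
6–9 s: |-2| × 3 = 6 m
9–12 s: |10| × 3 = 30 m
Total distance = 54 m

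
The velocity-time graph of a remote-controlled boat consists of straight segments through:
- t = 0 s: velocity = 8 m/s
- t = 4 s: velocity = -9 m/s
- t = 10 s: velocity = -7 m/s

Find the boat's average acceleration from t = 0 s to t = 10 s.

-1.5 m/s²

Average acceleration = Δv/Δt = (-7 − 8)/(10 − 0) = -1.5 m/s².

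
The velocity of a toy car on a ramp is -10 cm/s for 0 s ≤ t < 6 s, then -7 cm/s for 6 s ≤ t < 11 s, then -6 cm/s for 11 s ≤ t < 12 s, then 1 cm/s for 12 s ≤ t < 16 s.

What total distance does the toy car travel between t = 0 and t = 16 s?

105 cm

Distance (not displacement) is the total path length: add the absolute areas under v-t.
0–6 s: |-10| × 6 = 60 cm
6–11 s: |-7| × 5 = 35 cm
11–12 s: |-6| × 1 = 6 cm
12–16 s: |1| × 4 = 4 cm
Total distance = 105 cm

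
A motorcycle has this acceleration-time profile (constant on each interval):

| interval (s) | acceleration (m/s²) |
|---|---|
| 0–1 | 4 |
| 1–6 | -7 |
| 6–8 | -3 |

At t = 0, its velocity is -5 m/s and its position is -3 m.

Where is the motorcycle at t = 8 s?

-176.5 m

On each constant-a segment, Δv = aΔt and Δx = v₀Δt + ½aΔt²; chain segment to segment.
0–1 s: v starts -5 m/s; Δx = -5·1 + ½·4·1² = -3 m; v ends -1 m/s.
1–6 s: v starts -1 m/s; Δx = -1·5 + ½·-7·5² = -92.5 m; v ends -36 m/s.
6–8 s: v starts -36 m/s; Δx = -36·2 + ½·-3·2² = -78 m; v ends -42 m/s.
x(8) = -3 + Σ Δx = -176.5 m.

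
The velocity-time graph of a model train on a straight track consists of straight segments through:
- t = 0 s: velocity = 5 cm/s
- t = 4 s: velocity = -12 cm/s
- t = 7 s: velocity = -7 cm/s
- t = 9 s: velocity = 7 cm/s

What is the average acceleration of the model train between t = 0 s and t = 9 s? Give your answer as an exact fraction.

2/9 cm/s²

Average acceleration = Δv/Δt = (7 − 5)/(9 − 0) = 2/9 cm/s².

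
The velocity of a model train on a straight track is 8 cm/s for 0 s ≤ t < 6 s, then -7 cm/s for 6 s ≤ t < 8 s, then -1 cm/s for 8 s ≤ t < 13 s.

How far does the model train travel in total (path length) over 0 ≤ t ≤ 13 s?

67 cm

Distance (not displacement) is the total path length: add the absolute areas under v-t.
0–6 s: |8| × 6 = 48 cm
6–8 s: |-7| × 2 = 14 cm
8–13 s: |-1| × 5 = 5 cm
Total distance = 67 cm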